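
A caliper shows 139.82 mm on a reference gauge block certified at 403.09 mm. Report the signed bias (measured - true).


Systematic error = measured - true
= 139.82 - 403.09
= -263.2700

-263.2700


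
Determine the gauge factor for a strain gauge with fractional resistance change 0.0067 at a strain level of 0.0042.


GF = (dR/R) / epsilon
= 0.0067 / 0.0042
= 1.5952

1.5952


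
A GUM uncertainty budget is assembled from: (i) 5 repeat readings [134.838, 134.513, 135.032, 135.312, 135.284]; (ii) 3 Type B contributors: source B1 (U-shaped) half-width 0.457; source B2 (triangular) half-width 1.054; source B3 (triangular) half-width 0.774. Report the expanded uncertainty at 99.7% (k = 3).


mean = (134.838 + 134.513 + 135.032 + 135.312 + 135.284) / 5 = 134.9958
s = sqrt(sum((x - mean)^2)/(n-1)) = 0.33254654
u_A = s / sqrt(n) = 0.33254654 / sqrt(5) = 0.14871933
u_B1 = 0.457 / sqrt(2) = 0.3231478
u_B2 = 1.054 / sqrt(6) = 0.4302937
u_B3 = 0.774 / sqrt(6) = 0.31598418
uc = sqrt(0.14871933^2 + 0.3231478^2 + 0.4302937^2 + 0.31598418^2) = 0.64151431
U = k * uc = 3 * 0.64151431
U = 1.9245

1.9245


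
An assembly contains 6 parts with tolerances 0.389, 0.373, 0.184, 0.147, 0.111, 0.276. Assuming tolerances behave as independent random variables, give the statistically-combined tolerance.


RSS = sqrt(0.389^2 + 0.373^2 + 0.184^2 + 0.147^2 + 0.111^2 + 0.276^2)
= sqrt(0.434412)
= 0.6591

0.6591


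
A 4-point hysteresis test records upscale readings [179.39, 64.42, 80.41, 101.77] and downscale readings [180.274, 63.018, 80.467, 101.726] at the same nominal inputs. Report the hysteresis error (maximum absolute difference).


|179.39 - 180.274| = 0.8840
|64.42 - 63.018| = 1.4020
|80.41 - 80.467| = 0.0570
|101.77 - 101.726| = 0.0440
hysteresis = max(diffs) = 1.4020

1.4020


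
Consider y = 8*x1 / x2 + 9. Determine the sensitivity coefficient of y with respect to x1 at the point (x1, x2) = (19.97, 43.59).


y = 8*x1 / x2 + 9
dy/dx1 = 8/x2
Evaluate at x2 = 43.59: c1 = 8 / 43.59
c1 = 0.1835

0.1835


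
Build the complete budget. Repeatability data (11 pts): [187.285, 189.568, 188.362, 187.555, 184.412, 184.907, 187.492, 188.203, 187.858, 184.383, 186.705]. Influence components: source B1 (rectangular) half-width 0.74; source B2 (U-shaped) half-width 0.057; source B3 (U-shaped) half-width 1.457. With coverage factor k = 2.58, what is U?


mean = (187.285 + 189.568 + 188.362 + 187.555 + 184.412 + 184.907 + 187.492 + 188.203 + 187.858 + 184.383 + 186.705) / 11 = 186.9754545
s = sqrt(sum((x - mean)^2)/(n-1)) = 1.7109014
u_A = s / sqrt(n) = 1.7109014 / sqrt(11) = 0.51585618
u_B1 = 0.74 / sqrt(3) = 0.4272392
u_B2 = 0.057 / sqrt(2) = 0.040305087
u_B3 = 1.457 / sqrt(2) = 1.0302546
uc = sqrt(0.51585618^2 + 0.4272392^2 + 0.040305087^2 + 1.0302546^2) = 1.229508
U = k * uc = 2.58 * 1.229508
U = 3.1721

3.1721


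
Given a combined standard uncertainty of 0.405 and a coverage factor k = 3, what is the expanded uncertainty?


U = k * uc
U = 3 * 0.405
U = 1.2150

1.2150


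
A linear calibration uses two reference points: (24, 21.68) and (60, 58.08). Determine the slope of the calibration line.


slope = (y2 - y1) / (x2 - x1)
= (58.08 - 21.68) / (60 - 24)
= 36.4000 / 36
= 1.0111

1.0111


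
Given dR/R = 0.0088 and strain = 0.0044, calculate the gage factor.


GF = (dR/R) / epsilon
= 0.0088 / 0.0044
= 2.0000

2.0000


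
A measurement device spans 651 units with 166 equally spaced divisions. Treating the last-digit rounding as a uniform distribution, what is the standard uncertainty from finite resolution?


resolution = range / divisions
resolution = 651 / 166 = 3.9216867
u_res = resolution / (2*sqrt(3))
u_res = 3.9216867 / 3.4641016
u_res = 1.1321

1.1321


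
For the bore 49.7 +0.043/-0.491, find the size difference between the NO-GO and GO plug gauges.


GO = nominal - lower_tol (smallest hole = maximum material condition)
GO = 49.7 - 0.491 = 49.209
NO-GO = nominal + upper_tol (largest hole = least material condition)
NO-GO = 49.7 + 0.043 = 49.743
spread = NO-GO - GO = 49.743 - 49.209 = 0.5340

0.5340


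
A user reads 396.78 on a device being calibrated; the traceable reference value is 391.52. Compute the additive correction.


Correction = standard - reading
= 391.52 - 396.78
= -5.2600

-5.2600


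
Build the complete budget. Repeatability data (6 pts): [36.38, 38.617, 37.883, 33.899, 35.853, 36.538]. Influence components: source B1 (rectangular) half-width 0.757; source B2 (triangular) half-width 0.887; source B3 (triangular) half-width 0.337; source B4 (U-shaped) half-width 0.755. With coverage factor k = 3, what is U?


mean = (36.38 + 38.617 + 37.883 + 33.899 + 35.853 + 36.538) / 6 = 36.52833333
s = sqrt(sum((x - mean)^2)/(n-1)) = 1.6485882
u_A = s / sqrt(n) = 1.6485882 / sqrt(6) = 0.67303331
u_B1 = 0.757 / sqrt(3) = 0.43705415
u_B2 = 0.887 / sqrt(6) = 0.36211623
u_B3 = 0.337 / sqrt(6) = 0.13757967
u_B4 = 0.755 / sqrt(2) = 0.53386562
uc = sqrt(0.67303331^2 + 0.43705415^2 + 0.36211623^2 + 0.13757967^2 + 0.53386562^2) = 1.0387776
U = k * uc = 3 * 1.0387776
U = 3.1163

3.1163


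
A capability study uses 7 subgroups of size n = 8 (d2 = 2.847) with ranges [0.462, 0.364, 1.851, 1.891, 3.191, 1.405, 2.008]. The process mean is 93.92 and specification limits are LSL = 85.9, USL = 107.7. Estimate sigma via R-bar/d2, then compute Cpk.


R_bar = (0.462 + 0.364 + 1.851 + 1.891 + 3.191 + 1.405 + 2.008) / 7 = 1.596
sigma = R_bar / d2 = 1.596 / 2.847 = 0.56059009
Cp = (USL - LSL)/(6*sigma) = (107.7 - 85.9)/(6*0.56059009) = 6.4813
Cpu = (107.7 - 93.92)/(3*0.56059009) = 8.1937
Cpl = (93.92 - 85.9)/(3*0.56059009) = 4.7688
Cpk = min(Cpu, Cpl) = 4.7688

4.7688


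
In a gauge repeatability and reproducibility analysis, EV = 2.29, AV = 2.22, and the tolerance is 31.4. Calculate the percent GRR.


GRR = sqrt(EV^2 + AV^2) = sqrt(2.29^2 + 2.22^2) = 3.1894357
%GRR = GRR / tol * 100 = 3.1894357 / 31.4 * 100
%GRR = 10.1574

10.1574


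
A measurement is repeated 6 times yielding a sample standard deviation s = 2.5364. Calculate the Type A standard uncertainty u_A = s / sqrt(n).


u_A = s / sqrt(n)
u_A = 2.5364 / sqrt(6)
u_A = 2.5364 / 2.4494897
u_A = 1.0355

1.0355


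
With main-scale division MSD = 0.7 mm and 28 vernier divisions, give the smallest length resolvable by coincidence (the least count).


LC = MSD / n_div
= 0.7 / 28
= 0.0250

0.0250


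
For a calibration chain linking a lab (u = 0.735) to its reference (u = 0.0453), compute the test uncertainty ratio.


TUR = u_lab / u_ref
= 0.735 / 0.0453
= 16.2252

16.2252


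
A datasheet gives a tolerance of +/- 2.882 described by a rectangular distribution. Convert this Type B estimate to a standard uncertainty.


u_B = half_width / sqrt(3)
u_B = 2.882 / 1.7320508
u_B = 1.6639

1.6639


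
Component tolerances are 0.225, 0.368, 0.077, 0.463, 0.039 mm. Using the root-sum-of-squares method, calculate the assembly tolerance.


RSS = sqrt(0.225^2 + 0.368^2 + 0.077^2 + 0.463^2 + 0.039^2)
= sqrt(0.407868)
= 0.6386

0.6386


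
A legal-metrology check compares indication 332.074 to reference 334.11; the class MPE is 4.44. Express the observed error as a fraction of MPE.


e = indication - reference = 332.074 - 334.11 = -2.0360
|e| = 2.0360
ratio = |e| / MPE = 2.0360 / 4.44
ratio = 0.4586

0.4586


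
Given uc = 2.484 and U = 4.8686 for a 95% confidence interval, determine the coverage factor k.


k = U / uc
k = 4.8686 / 2.484
k = 1.96

1.96


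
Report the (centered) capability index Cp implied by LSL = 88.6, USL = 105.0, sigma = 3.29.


Cp = (USL - LSL) / (6 * sigma)
= (105.0 - 88.6) / (6 * 3.29)
= 16.4000 / 19.7400
= 0.8308

0.8308


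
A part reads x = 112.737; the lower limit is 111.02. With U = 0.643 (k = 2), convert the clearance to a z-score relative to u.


u = U / k = 0.643 / 2 = 0.3215
margin = |LSL - x| = |111.02 - 112.737| = 1.717
z = margin / u = 1.717 / 0.3215
z = 5.3406

5.3406


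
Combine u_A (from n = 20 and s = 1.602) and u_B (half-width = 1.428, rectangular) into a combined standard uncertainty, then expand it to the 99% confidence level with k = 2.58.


u_A = s / sqrt(n) = 1.602 / sqrt(20) = 0.35821809
u_B = half_width / sqrt(3) = 1.428 / sqrt(3) = 0.82445618
uc = sqrt(u_A^2 + u_B^2) = sqrt(0.35821809^2 + 0.82445618^2) = 0.89891501
U = k * uc = 2.58 * 0.89891501
U = 2.3192

2.3192


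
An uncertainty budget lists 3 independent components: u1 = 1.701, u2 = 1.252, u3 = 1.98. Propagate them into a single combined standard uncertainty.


uc = sqrt(1.701^2 + 1.252^2 + 1.98^2)
uc = sqrt(8.381305)
uc = 2.8950

2.8950


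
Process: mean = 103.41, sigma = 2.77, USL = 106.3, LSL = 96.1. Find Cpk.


Cpu = (USL - mean) / (3*sigma) = (106.3 - 103.41) / (3*2.77) = 0.3478
Cpl = (mean - LSL) / (3*sigma) = (103.41 - 96.1) / (3*2.77) = 0.8797
Cpk = min(Cpu, Cpl) = 0.3478

0.3478


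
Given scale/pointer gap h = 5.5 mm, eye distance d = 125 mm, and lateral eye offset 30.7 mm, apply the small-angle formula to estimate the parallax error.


error = h * offset / d
= 5.5 * 30.7 / 125
= 1.3508

1.3508


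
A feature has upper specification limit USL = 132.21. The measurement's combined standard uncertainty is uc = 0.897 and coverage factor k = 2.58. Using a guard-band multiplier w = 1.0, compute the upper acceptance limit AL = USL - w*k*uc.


U = k * uc = 2.58 * 0.897 = 2.31426
guard band g = w * U = 1.0 * 2.31426 = 2.31426
AL = USL - g = 132.21 - 2.31426
AL = 129.8957

129.8957


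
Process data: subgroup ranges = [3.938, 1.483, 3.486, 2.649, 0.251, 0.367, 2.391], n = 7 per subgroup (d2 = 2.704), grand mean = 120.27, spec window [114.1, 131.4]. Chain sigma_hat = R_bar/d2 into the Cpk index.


R_bar = (3.938 + 1.483 + 3.486 + 2.649 + 0.251 + 0.367 + 2.391) / 7 = 2.0807143
sigma = R_bar / d2 = 2.0807143 / 2.704 = 0.76949493
Cp = (USL - LSL)/(6*sigma) = (131.4 - 114.1)/(6*0.76949493) = 3.7470
Cpu = (131.4 - 120.27)/(3*0.76949493) = 4.8213
Cpl = (120.27 - 114.1)/(3*0.76949493) = 2.6727
Cpk = min(Cpu, Cpl) = 2.6727

2.6727


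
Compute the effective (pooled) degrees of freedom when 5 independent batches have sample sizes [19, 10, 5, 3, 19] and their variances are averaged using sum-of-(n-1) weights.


nu = sum_i (n_i - 1)
nu = ((19 - 1) + (10 - 1) + (5 - 1) + (3 - 1) + (19 - 1))
nu = 18 + 9 + 4 + 2 + 18
nu = 51

51


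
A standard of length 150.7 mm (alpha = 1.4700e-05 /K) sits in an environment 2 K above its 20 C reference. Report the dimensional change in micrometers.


dL = L * alpha * dT
= 150.7 * 1.4700e-05 * 2
= 0.0044306 mm
dL_um = 0.0044306 * 1000 = 4.4306 um

4.4306


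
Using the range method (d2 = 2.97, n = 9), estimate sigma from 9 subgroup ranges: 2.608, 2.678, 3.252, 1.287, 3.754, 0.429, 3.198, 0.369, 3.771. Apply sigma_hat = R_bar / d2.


R_bar = (2.608 + 2.678 + 3.252 + 1.287 + 3.754 + 0.429 + 3.198 + 0.369 + 3.771) / 9
R_bar = 21.346 / 9 = 2.3717778
sigma_hat = R_bar / d2 = 2.3717778 / 2.97 = 0.7986

0.7986


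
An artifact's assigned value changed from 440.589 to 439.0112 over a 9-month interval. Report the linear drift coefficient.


rate = (v2 - v1) / months
= (439.0112 - 440.589) / 9
= -1.5778 / 9
= -0.1753

-0.1753


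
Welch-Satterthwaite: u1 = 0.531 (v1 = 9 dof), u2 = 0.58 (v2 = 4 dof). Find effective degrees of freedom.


uc = sqrt(u1^2 + u2^2) = sqrt(0.531^2 + 0.58^2) = 0.78635933
v_eff = uc^4 / (u1^4/v1 + u2^4/v2)
= 0.78635933^4 / (0.531^4/9 + 0.58^4/4)
= 0.38237032 / 0.037124796
v_eff = 10.2996

10.2996


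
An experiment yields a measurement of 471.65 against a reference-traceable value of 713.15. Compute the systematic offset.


Systematic error = measured - true
= 471.65 - 713.15
= -241.5000

-241.5000


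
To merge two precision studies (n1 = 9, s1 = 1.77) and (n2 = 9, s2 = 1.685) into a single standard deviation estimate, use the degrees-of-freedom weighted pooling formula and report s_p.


s_p = sqrt(((n1-1)*s1^2 + (n2-1)*s2^2) / (n1+n2-2))
numerator = (9-1)*1.77^2 + (9-1)*1.685^2 = 25.0632 + 22.7138 = 47.777
denominator = 9 + 9 - 2 = 16
s_p^2 = 47.777 / 16 = 2.9860625
s_p = sqrt(2.9860625) = 1.7280

1.7280


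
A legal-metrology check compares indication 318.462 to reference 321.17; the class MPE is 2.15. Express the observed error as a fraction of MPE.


e = indication - reference = 318.462 - 321.17 = -2.7080
|e| = 2.7080
ratio = |e| / MPE = 2.7080 / 2.15
ratio = 1.2595

1.2595


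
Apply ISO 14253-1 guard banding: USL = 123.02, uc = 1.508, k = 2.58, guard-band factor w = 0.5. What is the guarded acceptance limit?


U = k * uc = 2.58 * 1.508 = 3.89064
guard band g = w * U = 0.5 * 3.89064 = 1.94532
AL = USL - g = 123.02 - 1.94532
AL = 121.0747

121.0747


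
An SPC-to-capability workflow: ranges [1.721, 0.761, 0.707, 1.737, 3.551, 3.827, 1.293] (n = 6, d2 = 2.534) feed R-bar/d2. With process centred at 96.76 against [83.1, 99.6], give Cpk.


R_bar = (1.721 + 0.761 + 0.707 + 1.737 + 3.551 + 3.827 + 1.293) / 7 = 1.9424286
sigma = R_bar / d2 = 1.9424286 / 2.534 = 0.76654641
Cp = (USL - LSL)/(6*sigma) = (99.6 - 83.1)/(6*0.76654641) = 3.5875
Cpu = (99.6 - 96.76)/(3*0.76654641) = 1.2350
Cpl = (96.76 - 83.1)/(3*0.76654641) = 5.9401
Cpk = min(Cpu, Cpl) = 1.2350

1.2350


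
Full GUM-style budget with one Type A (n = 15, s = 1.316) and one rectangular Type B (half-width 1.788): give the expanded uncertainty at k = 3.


u_A = s / sqrt(n) = 1.316 / sqrt(15) = 0.33978974
u_B = half_width / sqrt(3) = 1.788 / sqrt(3) = 1.0323023
uc = sqrt(u_A^2 + u_B^2) = sqrt(0.33978974^2 + 1.0323023^2) = 1.0867866
U = k * uc = 3 * 1.0867866
U = 3.2604

3.2604


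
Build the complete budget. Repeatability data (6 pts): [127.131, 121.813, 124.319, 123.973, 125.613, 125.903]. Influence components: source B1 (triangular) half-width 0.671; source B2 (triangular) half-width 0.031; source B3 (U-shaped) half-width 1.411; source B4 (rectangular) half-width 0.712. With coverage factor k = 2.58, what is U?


mean = (127.131 + 121.813 + 124.319 + 123.973 + 125.613 + 125.903) / 6 = 124.792
s = sqrt(sum((x - mean)^2)/(n-1)) = 1.8519295
u_A = s / sqrt(n) = 1.8519295 / sqrt(6) = 0.75604705
u_B1 = 0.671 / sqrt(6) = 0.2739346
u_B2 = 0.031 / sqrt(6) = 0.012655697
u_B3 = 1.411 / sqrt(2) = 0.99772767
u_B4 = 0.712 / sqrt(3) = 0.41107339
uc = sqrt(0.75604705^2 + 0.2739346^2 + 0.012655697^2 + 0.99772767^2 + 0.41107339^2) = 1.3458266
U = k * uc = 2.58 * 1.3458266
U = 3.4722

3.4722


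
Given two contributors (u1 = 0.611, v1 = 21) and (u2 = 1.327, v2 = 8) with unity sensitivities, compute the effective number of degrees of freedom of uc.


uc = sqrt(u1^2 + u2^2) = sqrt(0.611^2 + 1.327^2) = 1.4609073
v_eff = uc^4 / (u1^4/v1 + u2^4/v2)
= 1.4609073^4 / (0.611^4/21 + 1.327^4/8)
= 4.5550237 / 0.39424547
v_eff = 11.5538

11.5538


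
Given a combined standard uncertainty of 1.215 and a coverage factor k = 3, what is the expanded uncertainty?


U = k * uc
U = 3 * 1.215
U = 3.6450

3.6450


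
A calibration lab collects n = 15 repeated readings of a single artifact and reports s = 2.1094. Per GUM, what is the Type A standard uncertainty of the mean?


u_A = s / sqrt(n)
u_A = 2.1094 / sqrt(15)
u_A = 2.1094 / 3.8729833
u_A = 0.5446

0.5446


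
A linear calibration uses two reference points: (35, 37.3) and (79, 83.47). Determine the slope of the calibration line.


slope = (y2 - y1) / (x2 - x1)
= (83.47 - 37.3) / (79 - 35)
= 46.1700 / 44
= 1.0493

1.0493


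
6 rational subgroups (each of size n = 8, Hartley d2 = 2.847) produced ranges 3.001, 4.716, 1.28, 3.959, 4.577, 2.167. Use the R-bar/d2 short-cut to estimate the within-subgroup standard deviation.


R_bar = (3.001 + 4.716 + 1.28 + 3.959 + 4.577 + 2.167) / 6
R_bar = 19.7 / 6 = 3.2833333
sigma_hat = R_bar / d2 = 3.2833333 / 2.847 = 1.1533

1.1533


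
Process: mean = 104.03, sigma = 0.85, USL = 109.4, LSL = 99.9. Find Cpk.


Cpu = (USL - mean) / (3*sigma) = (109.4 - 104.03) / (3*0.85) = 2.1059
Cpl = (mean - LSL) / (3*sigma) = (104.03 - 99.9) / (3*0.85) = 1.6196
Cpk = min(Cpu, Cpl) = 1.6196

1.6196


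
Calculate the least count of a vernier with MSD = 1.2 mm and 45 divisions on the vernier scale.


LC = MSD / n_div
= 1.2 / 45
= 0.0267

0.0267


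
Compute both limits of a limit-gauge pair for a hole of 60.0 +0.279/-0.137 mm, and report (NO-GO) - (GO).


GO = nominal - lower_tol (smallest hole = maximum material condition)
GO = 60.0 - 0.137 = 59.863
NO-GO = nominal + upper_tol (largest hole = least material condition)
NO-GO = 60.0 + 0.279 = 60.279
spread = NO-GO - GO = 60.279 - 59.863 = 0.4160

0.4160


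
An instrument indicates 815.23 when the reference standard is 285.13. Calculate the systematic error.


Systematic error = measured - true
= 815.23 - 285.13
= 530.1000

530.1000


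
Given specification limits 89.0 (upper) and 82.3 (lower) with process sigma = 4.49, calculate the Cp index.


Cp = (USL - LSL) / (6 * sigma)
= (89.0 - 82.3) / (6 * 4.49)
= 6.7000 / 26.9400
= 0.2487

0.2487


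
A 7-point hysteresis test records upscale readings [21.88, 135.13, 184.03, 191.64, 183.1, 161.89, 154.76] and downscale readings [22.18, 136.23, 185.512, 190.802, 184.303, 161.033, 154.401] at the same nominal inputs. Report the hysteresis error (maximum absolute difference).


|21.88 - 22.18| = 0.3000
|135.13 - 136.23| = 1.1000
|184.03 - 185.512| = 1.4820
|191.64 - 190.802| = 0.8380
|183.1 - 184.303| = 1.2030
|161.89 - 161.033| = 0.8570
|154.76 - 154.401| = 0.3590
hysteresis = max(diffs) = 1.4820

1.4820


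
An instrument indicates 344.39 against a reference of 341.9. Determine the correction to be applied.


Correction = standard - reading
= 341.9 - 344.39
= -2.4900

-2.4900


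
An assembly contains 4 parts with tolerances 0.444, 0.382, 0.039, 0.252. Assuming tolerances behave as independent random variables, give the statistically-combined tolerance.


RSS = sqrt(0.444^2 + 0.382^2 + 0.039^2 + 0.252^2)
= sqrt(0.408085)
= 0.6388

0.6388


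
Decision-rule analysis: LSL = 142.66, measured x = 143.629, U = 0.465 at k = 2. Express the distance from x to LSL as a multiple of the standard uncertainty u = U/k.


u = U / k = 0.465 / 2 = 0.2325
margin = |LSL - x| = |142.66 - 143.629| = 0.969
z = margin / u = 0.969 / 0.2325
z = 4.1677

4.1677


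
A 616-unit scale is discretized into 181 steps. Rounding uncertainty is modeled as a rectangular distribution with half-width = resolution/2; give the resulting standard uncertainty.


resolution = range / divisions
resolution = 616 / 181 = 3.4033149
u_res = resolution / (2*sqrt(3))
u_res = 3.4033149 / 3.4641016
u_res = 0.9825

0.9825


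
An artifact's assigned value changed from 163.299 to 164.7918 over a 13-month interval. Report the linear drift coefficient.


rate = (v2 - v1) / months
= (164.7918 - 163.299) / 13
= 1.4928 / 13
= 0.1148

0.1148


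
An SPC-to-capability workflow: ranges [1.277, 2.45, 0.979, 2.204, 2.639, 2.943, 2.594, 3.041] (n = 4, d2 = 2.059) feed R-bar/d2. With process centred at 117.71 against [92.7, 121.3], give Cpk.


R_bar = (1.277 + 2.45 + 0.979 + 2.204 + 2.639 + 2.943 + 2.594 + 3.041) / 8 = 2.265875
sigma = R_bar / d2 = 2.265875 / 2.059 = 1.1004735
Cp = (USL - LSL)/(6*sigma) = (121.3 - 92.7)/(6*1.1004735) = 4.3315
Cpu = (121.3 - 117.71)/(3*1.1004735) = 1.0874
Cpl = (117.71 - 92.7)/(3*1.1004735) = 7.5755
Cpk = min(Cpu, Cpl) = 1.0874

1.0874


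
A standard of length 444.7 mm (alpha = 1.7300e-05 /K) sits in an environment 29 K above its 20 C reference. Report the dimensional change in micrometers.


dL = L * alpha * dT
= 444.7 * 1.7300e-05 * 29
= 0.2231060 mm
dL_um = 0.2231060 * 1000 = 223.1060 um

223.1060


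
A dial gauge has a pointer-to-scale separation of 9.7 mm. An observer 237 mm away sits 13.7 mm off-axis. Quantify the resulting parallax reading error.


error = h * offset / d
= 9.7 * 13.7 / 237
= 0.5607

0.5607


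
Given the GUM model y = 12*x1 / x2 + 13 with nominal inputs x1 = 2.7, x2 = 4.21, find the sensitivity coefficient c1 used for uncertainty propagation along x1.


y = 12*x1 / x2 + 13
dy/dx1 = 12/x2
Evaluate at x2 = 4.21: c1 = 12 / 4.21
c1 = 2.8504

2.8504


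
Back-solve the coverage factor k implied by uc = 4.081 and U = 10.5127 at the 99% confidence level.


k = U / uc
k = 10.5127 / 4.081
k = 2.576

2.576


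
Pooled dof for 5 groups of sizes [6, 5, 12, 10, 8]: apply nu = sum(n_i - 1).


nu = sum_i (n_i - 1)
nu = ((6 - 1) + (5 - 1) + (12 - 1) + (10 - 1) + (8 - 1))
nu = 5 + 4 + 11 + 9 + 7
nu = 36

36


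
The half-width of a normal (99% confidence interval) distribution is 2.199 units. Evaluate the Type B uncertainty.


u_B = half_width / 2.576
u_B = 2.199 / 2.576
u_B = 0.8536

0.8536


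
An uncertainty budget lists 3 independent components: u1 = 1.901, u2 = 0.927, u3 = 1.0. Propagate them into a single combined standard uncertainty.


uc = sqrt(1.901^2 + 0.927^2 + 1.0^2)
uc = sqrt(5.47313)
uc = 2.3395

2.3395


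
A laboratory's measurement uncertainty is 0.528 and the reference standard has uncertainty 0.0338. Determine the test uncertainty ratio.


TUR = u_lab / u_ref
= 0.528 / 0.0338
= 15.6213

15.6213


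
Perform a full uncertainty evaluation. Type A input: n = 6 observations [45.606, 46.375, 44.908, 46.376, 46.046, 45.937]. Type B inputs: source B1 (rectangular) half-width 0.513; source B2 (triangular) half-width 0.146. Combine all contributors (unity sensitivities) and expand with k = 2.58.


mean = (45.606 + 46.375 + 44.908 + 46.376 + 46.046 + 45.937) / 6 = 45.87466667
s = sqrt(sum((x - mean)^2)/(n-1)) = 0.55525406
u_A = s / sqrt(n) = 0.55525406 / sqrt(6) = 0.22668152
u_B1 = 0.513 / sqrt(3) = 0.29618069
u_B2 = 0.146 / sqrt(6) = 0.05960425
uc = sqrt(0.22668152^2 + 0.29618069^2 + 0.05960425^2) = 0.37770382
U = k * uc = 2.58 * 0.37770382
U = 0.9745

0.9745


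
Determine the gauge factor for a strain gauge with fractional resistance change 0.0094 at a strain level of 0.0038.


GF = (dR/R) / epsilon
= 0.0094 / 0.0038
= 2.4737

2.4737


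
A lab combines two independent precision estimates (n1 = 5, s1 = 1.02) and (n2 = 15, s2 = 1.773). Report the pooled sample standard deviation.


s_p = sqrt(((n1-1)*s1^2 + (n2-1)*s2^2) / (n1+n2-2))
numerator = (5-1)*1.02^2 + (15-1)*1.773^2 = 4.1616 + 44.009406 = 48.171006
denominator = 5 + 15 - 2 = 18
s_p^2 = 48.171006 / 18 = 2.676167
s_p = sqrt(2.676167) = 1.6359

1.6359


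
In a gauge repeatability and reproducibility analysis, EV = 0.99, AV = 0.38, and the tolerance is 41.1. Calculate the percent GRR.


GRR = sqrt(EV^2 + AV^2) = sqrt(0.99^2 + 0.38^2) = 1.0604244
%GRR = GRR / tol * 100 = 1.0604244 / 41.1 * 100
%GRR = 2.5801

2.5801


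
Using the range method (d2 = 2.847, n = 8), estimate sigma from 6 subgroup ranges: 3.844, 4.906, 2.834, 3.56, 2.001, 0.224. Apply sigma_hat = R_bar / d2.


R_bar = (3.844 + 4.906 + 2.834 + 3.56 + 2.001 + 0.224) / 6
R_bar = 17.369 / 6 = 2.8948333
sigma_hat = R_bar / d2 = 2.8948333 / 2.847 = 1.0168

1.0168


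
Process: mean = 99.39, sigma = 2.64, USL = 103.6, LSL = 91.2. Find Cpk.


Cpu = (USL - mean) / (3*sigma) = (103.6 - 99.39) / (3*2.64) = 0.5316
Cpl = (mean - LSL) / (3*sigma) = (99.39 - 91.2) / (3*2.64) = 1.0341
Cpk = min(Cpu, Cpl) = 0.5316

0.5316


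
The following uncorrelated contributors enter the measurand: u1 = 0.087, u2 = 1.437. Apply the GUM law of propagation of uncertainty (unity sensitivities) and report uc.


uc = sqrt(0.087^2 + 1.437^2)
uc = sqrt(2.072538)
uc = 1.4396

1.4396


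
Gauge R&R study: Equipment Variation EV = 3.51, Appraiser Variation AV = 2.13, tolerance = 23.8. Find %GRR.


GRR = sqrt(EV^2 + AV^2) = sqrt(3.51^2 + 2.13^2) = 4.1057277
%GRR = GRR / tol * 100 = 4.1057277 / 23.8 * 100
%GRR = 17.2510

17.2510


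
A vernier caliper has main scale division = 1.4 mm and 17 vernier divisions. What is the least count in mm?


LC = MSD / n_div
= 1.4 / 17
= 0.0824

0.0824


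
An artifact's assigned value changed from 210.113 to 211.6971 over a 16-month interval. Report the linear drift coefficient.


rate = (v2 - v1) / months
= (211.6971 - 210.113) / 16
= 1.5841 / 16
= 0.0990

0.0990


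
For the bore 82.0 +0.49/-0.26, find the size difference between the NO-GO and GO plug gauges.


GO = nominal - lower_tol (smallest hole = maximum material condition)
GO = 82.0 - 0.26 = 81.74
NO-GO = nominal + upper_tol (largest hole = least material condition)
NO-GO = 82.0 + 0.49 = 82.49
spread = NO-GO - GO = 82.49 - 81.74 = 0.7500

0.7500


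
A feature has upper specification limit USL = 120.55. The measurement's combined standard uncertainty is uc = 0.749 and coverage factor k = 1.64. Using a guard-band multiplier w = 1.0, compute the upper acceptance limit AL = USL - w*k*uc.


U = k * uc = 1.64 * 0.749 = 1.22836
guard band g = w * U = 1.0 * 1.22836 = 1.22836
AL = USL - g = 120.55 - 1.22836
AL = 119.3216

119.3216


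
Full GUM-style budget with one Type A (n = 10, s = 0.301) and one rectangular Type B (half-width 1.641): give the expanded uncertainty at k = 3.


u_A = s / sqrt(n) = 0.301 / sqrt(10) = 0.095184558
u_B = half_width / sqrt(3) = 1.641 / sqrt(3) = 0.94743179
uc = sqrt(u_A^2 + u_B^2) = sqrt(0.095184558^2 + 0.94743179^2) = 0.95220119
U = k * uc = 3 * 0.95220119
U = 2.8566

2.8566


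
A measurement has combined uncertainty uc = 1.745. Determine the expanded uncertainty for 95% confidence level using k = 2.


U = k * uc
U = 2 * 1.745
U = 3.4900

3.4900


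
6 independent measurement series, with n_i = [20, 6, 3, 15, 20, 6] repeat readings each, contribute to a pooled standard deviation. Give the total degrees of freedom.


nu = sum_i (n_i - 1)
nu = ((20 - 1) + (6 - 1) + (3 - 1) + (15 - 1) + (20 - 1) + (6 - 1))
nu = 19 + 5 + 2 + 14 + 19 + 5
nu = 64

64


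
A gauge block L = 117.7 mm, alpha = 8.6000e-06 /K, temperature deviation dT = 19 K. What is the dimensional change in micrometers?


dL = L * alpha * dT
= 117.7 * 8.6000e-06 * 19
= 0.0192322 mm
dL_um = 0.0192322 * 1000 = 19.2322 um

19.2322


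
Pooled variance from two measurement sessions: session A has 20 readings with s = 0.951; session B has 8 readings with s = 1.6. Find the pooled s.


s_p = sqrt(((n1-1)*s1^2 + (n2-1)*s2^2) / (n1+n2-2))
numerator = (20-1)*0.951^2 + (8-1)*1.6^2 = 17.183619 + 17.92 = 35.103619
denominator = 20 + 8 - 2 = 26
s_p^2 = 35.103619 / 26 = 1.3501392
s_p = sqrt(1.3501392) = 1.1620

1.1620


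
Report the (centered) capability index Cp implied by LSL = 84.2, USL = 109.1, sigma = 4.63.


Cp = (USL - LSL) / (6 * sigma)
= (109.1 - 84.2) / (6 * 4.63)
= 24.9000 / 27.7800
= 0.8963

0.8963


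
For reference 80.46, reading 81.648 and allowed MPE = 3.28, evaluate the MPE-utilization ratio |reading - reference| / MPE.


e = indication - reference = 81.648 - 80.46 = 1.1880
|e| = 1.1880
ratio = |e| / MPE = 1.1880 / 3.28
ratio = 0.3622

0.3622


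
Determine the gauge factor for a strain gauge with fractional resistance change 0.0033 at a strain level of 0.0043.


GF = (dR/R) / epsilon
= 0.0033 / 0.0043
= 0.7674

0.7674


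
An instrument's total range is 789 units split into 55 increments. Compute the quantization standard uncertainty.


resolution = range / divisions
resolution = 789 / 55 = 14.345455
u_res = resolution / (2*sqrt(3))
u_res = 14.345455 / 3.4641016
u_res = 4.1412

4.1412


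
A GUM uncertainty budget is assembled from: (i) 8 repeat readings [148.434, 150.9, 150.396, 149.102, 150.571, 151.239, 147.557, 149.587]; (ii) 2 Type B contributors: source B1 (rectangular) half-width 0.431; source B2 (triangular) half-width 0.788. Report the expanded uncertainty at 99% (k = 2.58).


mean = (148.434 + 150.9 + 150.396 + 149.102 + 150.571 + 151.239 + 147.557 + 149.587) / 8 = 149.72325
s = sqrt(sum((x - mean)^2)/(n-1)) = 1.2880124
u_A = s / sqrt(n) = 1.2880124 / sqrt(8) = 0.45538115
u_B1 = 0.431 / sqrt(3) = 0.24883797
u_B2 = 0.788 / sqrt(6) = 0.32169965
uc = sqrt(0.45538115^2 + 0.24883797^2 + 0.32169965^2) = 0.61055957
U = k * uc = 2.58 * 0.61055957
U = 1.5752

1.5752


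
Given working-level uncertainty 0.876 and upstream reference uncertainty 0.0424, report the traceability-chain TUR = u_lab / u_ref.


TUR = u_lab / u_ref
= 0.876 / 0.0424
= 20.6604

20.6604


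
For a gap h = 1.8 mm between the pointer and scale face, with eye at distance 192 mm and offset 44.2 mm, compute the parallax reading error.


error = h * offset / d
= 1.8 * 44.2 / 192
= 0.4144

0.4144


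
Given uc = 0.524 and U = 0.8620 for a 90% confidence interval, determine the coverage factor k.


k = U / uc
k = 0.8620 / 0.524
k = 1.645

1.645


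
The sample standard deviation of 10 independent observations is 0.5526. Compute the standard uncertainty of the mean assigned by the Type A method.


u_A = s / sqrt(n)
u_A = 0.5526 / sqrt(10)
u_A = 0.5526 / 3.1622777
u_A = 0.1747

0.1747


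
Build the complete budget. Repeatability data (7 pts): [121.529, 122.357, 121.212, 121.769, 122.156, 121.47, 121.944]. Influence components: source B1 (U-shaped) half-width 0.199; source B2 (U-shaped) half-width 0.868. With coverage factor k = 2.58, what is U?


mean = (121.529 + 122.357 + 121.212 + 121.769 + 122.156 + 121.47 + 121.944) / 7 = 121.7767143
s = sqrt(sum((x - mean)^2)/(n-1)) = 0.40475742
u_A = s / sqrt(n) = 0.40475742 / sqrt(7) = 0.15298392
u_B1 = 0.199 / sqrt(2) = 0.14071425
u_B2 = 0.868 / sqrt(2) = 0.61376869
uc = sqrt(0.15298392^2 + 0.14071425^2 + 0.61376869^2) = 0.64800971
U = k * uc = 2.58 * 0.64800971
U = 1.6719

1.6719


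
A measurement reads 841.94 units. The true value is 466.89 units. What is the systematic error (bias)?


Systematic error = measured - true
= 841.94 - 466.89
= 375.0500

375.0500


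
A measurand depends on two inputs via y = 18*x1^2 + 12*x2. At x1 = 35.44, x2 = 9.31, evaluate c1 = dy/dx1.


y = 18*x1^2 + 12*x2
dy/dx1 = 2*18*x1
Evaluate at x1 = 35.44: c1 = 36 * 35.44
c1 = 1275.8400

1275.8400


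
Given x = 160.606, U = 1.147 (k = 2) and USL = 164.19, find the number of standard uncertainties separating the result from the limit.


u = U / k = 1.147 / 2 = 0.5735
margin = |USL - x| = |164.19 - 160.606| = 3.584
z = margin / u = 3.584 / 0.5735
z = 6.2493

6.2493


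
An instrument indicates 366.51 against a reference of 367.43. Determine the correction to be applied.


Correction = standard - reading
= 367.43 - 366.51
= 0.9200

0.9200


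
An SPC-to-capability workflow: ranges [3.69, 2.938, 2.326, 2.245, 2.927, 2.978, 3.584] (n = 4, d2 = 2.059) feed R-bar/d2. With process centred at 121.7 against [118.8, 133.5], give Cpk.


R_bar = (3.69 + 2.938 + 2.326 + 2.245 + 2.927 + 2.978 + 3.584) / 7 = 2.9554286
sigma = R_bar / d2 = 2.9554286 / 2.059 = 1.4353709
Cp = (USL - LSL)/(6*sigma) = (133.5 - 118.8)/(6*1.4353709) = 1.7069
Cpu = (133.5 - 121.7)/(3*1.4353709) = 2.7403
Cpl = (121.7 - 118.8)/(3*1.4353709) = 0.6735
Cpk = min(Cpu, Cpl) = 0.6735

0.6735


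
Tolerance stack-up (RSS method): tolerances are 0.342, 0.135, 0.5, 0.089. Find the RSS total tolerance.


RSS = sqrt(0.342^2 + 0.135^2 + 0.5^2 + 0.089^2)
= sqrt(0.39311)
= 0.6270

0.6270


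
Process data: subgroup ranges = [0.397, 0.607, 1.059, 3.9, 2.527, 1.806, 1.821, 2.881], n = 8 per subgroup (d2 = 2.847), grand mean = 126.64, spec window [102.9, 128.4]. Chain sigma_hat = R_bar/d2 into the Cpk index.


R_bar = (0.397 + 0.607 + 1.059 + 3.9 + 2.527 + 1.806 + 1.821 + 2.881) / 8 = 1.87475
sigma = R_bar / d2 = 1.87475 / 2.847 = 0.65850018
Cp = (USL - LSL)/(6*sigma) = (128.4 - 102.9)/(6*0.65850018) = 6.4541
Cpu = (128.4 - 126.64)/(3*0.65850018) = 0.8909
Cpl = (126.64 - 102.9)/(3*0.65850018) = 12.0172
Cpk = min(Cpu, Cpl) = 0.8909

0.8909


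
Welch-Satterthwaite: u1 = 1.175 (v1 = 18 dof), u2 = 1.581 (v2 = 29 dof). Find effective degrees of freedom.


uc = sqrt(u1^2 + u2^2) = sqrt(1.175^2 + 1.581^2) = 1.9698188
v_eff = uc^4 / (u1^4/v1 + u2^4/v2)
= 1.9698188^4 / (1.175^4/18 + 1.581^4/29)
= 15.055844 / 0.32133741
v_eff = 46.8537

46.8537


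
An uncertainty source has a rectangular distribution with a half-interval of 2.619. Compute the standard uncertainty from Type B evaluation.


u_B = half_width / sqrt(3)
u_B = 2.619 / 1.7320508
u_B = 1.5121

1.5121


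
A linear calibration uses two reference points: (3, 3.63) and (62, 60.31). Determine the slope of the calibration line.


slope = (y2 - y1) / (x2 - x1)
= (60.31 - 3.63) / (62 - 3)
= 56.6800 / 59
= 0.9607

0.9607


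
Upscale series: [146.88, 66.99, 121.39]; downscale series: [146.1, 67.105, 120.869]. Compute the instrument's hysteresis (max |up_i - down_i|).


|146.88 - 146.1| = 0.7800
|66.99 - 67.105| = 0.1150
|121.39 - 120.869| = 0.5210
hysteresis = max(diffs) = 0.7800

0.7800


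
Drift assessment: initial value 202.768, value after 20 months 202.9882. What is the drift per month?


rate = (v2 - v1) / months
= (202.9882 - 202.768) / 20
= 0.2202 / 20
= 0.0110

0.0110


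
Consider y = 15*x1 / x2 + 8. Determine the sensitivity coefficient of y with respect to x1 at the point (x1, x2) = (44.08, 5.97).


y = 15*x1 / x2 + 8
dy/dx1 = 15/x2
Evaluate at x2 = 5.97: c1 = 15 / 5.97
c1 = 2.5126

2.5126


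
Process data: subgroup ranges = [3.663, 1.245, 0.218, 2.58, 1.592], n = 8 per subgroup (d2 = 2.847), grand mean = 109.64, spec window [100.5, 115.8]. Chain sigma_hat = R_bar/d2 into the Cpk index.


R_bar = (3.663 + 1.245 + 0.218 + 2.58 + 1.592) / 5 = 1.8596
sigma = R_bar / d2 = 1.8596 / 2.847 = 0.65317878
Cp = (USL - LSL)/(6*sigma) = (115.8 - 100.5)/(6*0.65317878) = 3.9040
Cpu = (115.8 - 109.64)/(3*0.65317878) = 3.1436
Cpl = (109.64 - 100.5)/(3*0.65317878) = 4.6644
Cpk = min(Cpu, Cpl) = 3.1436

3.1436


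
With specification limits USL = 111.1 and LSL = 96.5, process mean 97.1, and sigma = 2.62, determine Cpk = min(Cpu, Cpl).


Cpu = (USL - mean) / (3*sigma) = (111.1 - 97.1) / (3*2.62) = 1.7812
Cpl = (mean - LSL) / (3*sigma) = (97.1 - 96.5) / (3*2.62) = 0.0763
Cpk = min(Cpu, Cpl) = 0.0763

0.0763


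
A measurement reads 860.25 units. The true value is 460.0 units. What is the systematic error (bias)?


Systematic error = measured - true
= 860.25 - 460.0
= 400.2500

400.2500


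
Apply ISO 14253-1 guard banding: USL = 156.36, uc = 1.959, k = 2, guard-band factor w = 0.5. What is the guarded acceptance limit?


U = k * uc = 2 * 1.959 = 3.918
guard band g = w * U = 0.5 * 3.918 = 1.959
AL = USL - g = 156.36 - 1.959
AL = 154.4010

154.4010


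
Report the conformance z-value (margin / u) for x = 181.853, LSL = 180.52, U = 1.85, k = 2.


u = U / k = 1.85 / 2 = 0.925
margin = |LSL - x| = |180.52 - 181.853| = 1.333
z = margin / u = 1.333 / 0.925
z = 1.4411

1.4411


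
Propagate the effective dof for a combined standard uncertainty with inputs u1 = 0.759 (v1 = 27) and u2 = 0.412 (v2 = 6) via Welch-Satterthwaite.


uc = sqrt(u1^2 + u2^2) = sqrt(0.759^2 + 0.412^2) = 0.8636116
v_eff = uc^4 / (u1^4/v1 + u2^4/v2)
= 0.8636116^4 / (0.759^4/27 + 0.412^4/6)
= 0.55625492 / 0.017093627
v_eff = 32.5417

32.5417


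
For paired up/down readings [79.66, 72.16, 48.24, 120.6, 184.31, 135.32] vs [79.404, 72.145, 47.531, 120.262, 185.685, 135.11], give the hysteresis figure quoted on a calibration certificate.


|79.66 - 79.404| = 0.2560
|72.16 - 72.145| = 0.0150
|48.24 - 47.531| = 0.7090
|120.6 - 120.262| = 0.3380
|184.31 - 185.685| = 1.3750
|135.32 - 135.11| = 0.2100
hysteresis = max(diffs) = 1.3750

1.3750


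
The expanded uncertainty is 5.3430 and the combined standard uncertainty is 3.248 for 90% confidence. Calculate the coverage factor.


k = U / uc
k = 5.3430 / 3.248
k = 1.645

1.645


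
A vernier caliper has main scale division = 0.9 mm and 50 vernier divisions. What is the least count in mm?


LC = MSD / n_div
= 0.9 / 50
= 0.0180

0.0180


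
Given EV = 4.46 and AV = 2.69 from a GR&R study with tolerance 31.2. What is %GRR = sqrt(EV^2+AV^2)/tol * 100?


GRR = sqrt(EV^2 + AV^2) = sqrt(4.46^2 + 2.69^2) = 5.2084259
%GRR = GRR / tol * 100 = 5.2084259 / 31.2 * 100
%GRR = 16.6937

16.6937


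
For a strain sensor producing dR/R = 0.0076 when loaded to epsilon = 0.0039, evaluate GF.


GF = (dR/R) / epsilon
= 0.0076 / 0.0039
= 1.9487

1.9487


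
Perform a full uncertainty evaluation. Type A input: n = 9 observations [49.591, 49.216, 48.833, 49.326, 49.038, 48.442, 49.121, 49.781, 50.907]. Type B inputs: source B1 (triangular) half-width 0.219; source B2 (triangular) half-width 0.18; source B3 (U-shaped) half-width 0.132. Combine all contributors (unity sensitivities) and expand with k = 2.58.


mean = (49.591 + 49.216 + 48.833 + 49.326 + 49.038 + 48.442 + 49.121 + 49.781 + 50.907) / 9 = 49.36166667
s = sqrt(sum((x - mean)^2)/(n-1)) = 0.70061901
u_A = s / sqrt(n) = 0.70061901 / sqrt(9) = 0.23353967
u_B1 = 0.219 / sqrt(6) = 0.089406376
u_B2 = 0.18 / sqrt(6) = 0.073484692
u_B3 = 0.132 / sqrt(2) = 0.093338095
uc = sqrt(0.23353967^2 + 0.089406376^2 + 0.073484692^2 + 0.093338095^2) = 0.27685064
U = k * uc = 2.58 * 0.27685064
U = 0.7143

0.7143


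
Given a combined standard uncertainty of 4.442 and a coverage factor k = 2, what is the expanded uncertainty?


U = k * uc
U = 2 * 4.442
U = 8.8840

8.8840


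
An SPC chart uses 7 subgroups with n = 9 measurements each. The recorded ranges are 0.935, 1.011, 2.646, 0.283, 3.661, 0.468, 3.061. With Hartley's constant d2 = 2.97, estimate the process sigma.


R_bar = (0.935 + 1.011 + 2.646 + 0.283 + 3.661 + 0.468 + 3.061) / 7
R_bar = 12.065 / 7 = 1.7235714
sigma_hat = R_bar / d2 = 1.7235714 / 2.97 = 0.5803

0.5803


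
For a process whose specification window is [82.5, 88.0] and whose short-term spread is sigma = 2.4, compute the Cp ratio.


Cp = (USL - LSL) / (6 * sigma)
= (88.0 - 82.5) / (6 * 2.4)
= 5.5000 / 14.4000
= 0.3819

0.3819


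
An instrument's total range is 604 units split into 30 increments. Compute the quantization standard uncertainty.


resolution = range / divisions
resolution = 604 / 30 = 20.133333
u_res = resolution / (2*sqrt(3))
u_res = 20.133333 / 3.4641016
u_res = 5.8120

5.8120


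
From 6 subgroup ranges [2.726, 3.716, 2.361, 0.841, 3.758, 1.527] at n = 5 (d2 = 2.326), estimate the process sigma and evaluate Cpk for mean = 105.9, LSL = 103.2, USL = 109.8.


R_bar = (2.726 + 3.716 + 2.361 + 0.841 + 3.758 + 1.527) / 6 = 2.4881667
sigma = R_bar / d2 = 2.4881667 / 2.326 = 1.0697191
Cp = (USL - LSL)/(6*sigma) = (109.8 - 103.2)/(6*1.0697191) = 1.0283
Cpu = (109.8 - 105.9)/(3*1.0697191) = 1.2153
Cpl = (105.9 - 103.2)/(3*1.0697191) = 0.8413
Cpk = min(Cpu, Cpl) = 0.8413

0.8413


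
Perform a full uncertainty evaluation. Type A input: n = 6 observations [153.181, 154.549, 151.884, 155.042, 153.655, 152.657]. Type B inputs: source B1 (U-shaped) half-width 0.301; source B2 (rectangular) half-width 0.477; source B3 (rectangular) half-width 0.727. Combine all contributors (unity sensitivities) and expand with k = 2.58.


mean = (153.181 + 154.549 + 151.884 + 155.042 + 153.655 + 152.657) / 6 = 153.4946667
s = sqrt(sum((x - mean)^2)/(n-1)) = 1.1769355
u_A = s / sqrt(n) = 1.1769355 / sqrt(6) = 0.48048191
u_B1 = 0.301 / sqrt(2) = 0.21283914
u_B2 = 0.477 / sqrt(3) = 0.27539608
u_B3 = 0.727 / sqrt(3) = 0.41973365
uc = sqrt(0.48048191^2 + 0.21283914^2 + 0.27539608^2 + 0.41973365^2) = 0.72676179
U = k * uc = 2.58 * 0.72676179
U = 1.8750

1.8750


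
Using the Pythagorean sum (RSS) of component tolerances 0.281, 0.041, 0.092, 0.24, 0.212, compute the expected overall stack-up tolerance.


RSS = sqrt(0.281^2 + 0.041^2 + 0.092^2 + 0.24^2 + 0.212^2)
= sqrt(0.19165)
= 0.4378

0.4378


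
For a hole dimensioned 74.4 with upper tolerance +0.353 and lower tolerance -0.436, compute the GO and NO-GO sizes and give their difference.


GO = nominal - lower_tol (smallest hole = maximum material condition)
GO = 74.4 - 0.436 = 73.964
NO-GO = nominal + upper_tol (largest hole = least material condition)
NO-GO = 74.4 + 0.353 = 74.753
spread = NO-GO - GO = 74.753 - 73.964 = 0.7890

0.7890


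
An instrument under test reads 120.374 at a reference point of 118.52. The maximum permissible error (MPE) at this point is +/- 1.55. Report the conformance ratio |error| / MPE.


e = indication - reference = 120.374 - 118.52 = 1.8540
|e| = 1.8540
ratio = |e| / MPE = 1.8540 / 1.55
ratio = 1.1961

1.1961
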